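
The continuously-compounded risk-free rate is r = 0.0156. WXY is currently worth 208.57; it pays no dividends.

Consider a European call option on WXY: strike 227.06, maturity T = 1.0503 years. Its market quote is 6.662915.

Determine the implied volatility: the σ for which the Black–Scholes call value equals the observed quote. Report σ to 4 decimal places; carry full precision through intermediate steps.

At σ = 0.1442 the Black–Scholes value reproduces the quote:
σ√T = 0.1442·√1.0503 = 0.147782
d₁ = (ln(S/K) + (r+σ²/2)T) / (σ√T) = (ln(208.57/227.06) + (0.0156+0.1442²/2)·1.0503) / 0.147782 = (-0.084940 + 0.027304) / 0.147782 = -0.390001
d₂ = d₁ − σ√T = -0.390001 − 0.147782 = -0.537783
e^{−rT} = 0.983749
N(d₁) = 0.348268,  N(d₂) = 0.295364
V = S·N(d₁) − K·e^{−rT}·N(d₂) = 72.638267 − 65.975352 = 6.662915 (matching the quote); vega is positive throughout, so no other σ reproduces this price

sigma = 0.1442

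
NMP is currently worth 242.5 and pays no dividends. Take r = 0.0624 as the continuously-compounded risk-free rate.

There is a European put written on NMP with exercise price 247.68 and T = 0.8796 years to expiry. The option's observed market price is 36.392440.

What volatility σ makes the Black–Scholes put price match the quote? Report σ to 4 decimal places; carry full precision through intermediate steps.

At σ = 0.4550 the Black–Scholes value reproduces the quote:
σ√T = 0.455·√0.8796 = 0.426731
d₁ = (ln(S/K) + (r+σ²/2)T) / (σ√T) = (ln(242.5/247.68) + (0.0624+0.455²/2)·0.8796) / 0.426731 = (-0.021136 + 0.145937) / 0.426731 = 0.292458
d₂ = d₁ − σ√T = 0.292458 − 0.426731 = -0.134273
e^{−rT} = 0.946592
N(−d₁) = 0.384968,  N(−d₂) = 0.553407
V = K·e^{−rT}·N(−d₂) − S·N(−d₁) = 129.747255 − 93.354815 = 36.392440 (equal to the quote); since ∂V/∂σ > 0 for all σ, the implied volatility is unique

sigma = 0.4550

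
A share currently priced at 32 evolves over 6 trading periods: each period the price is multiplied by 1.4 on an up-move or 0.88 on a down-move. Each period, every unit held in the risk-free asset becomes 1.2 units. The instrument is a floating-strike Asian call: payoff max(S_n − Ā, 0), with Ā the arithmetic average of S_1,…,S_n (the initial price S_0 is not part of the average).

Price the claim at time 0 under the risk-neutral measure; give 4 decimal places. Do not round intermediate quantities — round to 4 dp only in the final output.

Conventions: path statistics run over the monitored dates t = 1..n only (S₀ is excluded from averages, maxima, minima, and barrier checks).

With p* = (R−d)/(u−d) = 0.6154, sum probability × payoff across the paths and divide by R^6.
Enumerate all 2^6 = 64 price paths (U = up ×1.4, D = down ×0.88); each path with k up-moves has probability p*^k·(1−p*)^(6−k).
DDDDDD: Ā=20.9478, payoff=0.0000, prob=0.003237
UDDDDD: Ā=33.3260, payoff=0.0000, prob=0.005179
DUDDDD: Ā=30.5526, payoff=0.0000, prob=0.005179
UUDDDD: Ā=48.6065, payoff=0.0000, prob=0.008287
DDUDDD: Ā=28.1121, payoff=0.0000, prob=0.005179
UDUDDD: Ā=44.7238, payoff=0.0000, prob=0.008287
DUUDDD: Ā=41.9505, payoff=0.0000, prob=0.008287
UUUDDD: Ā=66.7394, payoff=0.0000, prob=0.013259
DDDUDD: Ā=25.9644, payoff=0.0000, prob=0.005179
UDDUDD: Ā=41.3071, payoff=0.0000, prob=0.008287
DUDUDD: Ā=38.5337, payoff=0.0000, prob=0.008287
UUDUDD: Ā=61.3036, payoff=0.0000, prob=0.013259
DDUUDD: Ā=36.0932, payoff=1.5197, prob=0.008287
UDUUDD: Ā=57.4210, payoff=2.4177, prob=0.013259
DUUUDD: Ā=54.6476, payoff=5.1911, prob=0.013259
UUUUDD: Ā=86.9394, payoff=8.2585, prob=0.021215
DDDDUD: Ā=24.0745, payoff=0.0000, prob=0.005179
UDDDUD: Ā=38.3003, payoff=0.0000, prob=0.008287
DUDDUD: Ā=35.5270, payoff=2.0859, prob=0.008287
UUDDUD: Ā=56.5202, payoff=3.3185, prob=0.013259
DDUDUD: Ā=33.0864, payoff=4.5264, prob=0.008287
UDUDUD: Ā=52.6375, payoff=7.2012, prob=0.013259
DUUDUD: Ā=49.8642, payoff=9.9745, prob=0.013259
UUUDUD: Ā=79.3294, payoff=15.8685, prob=0.021215
DDDUUD: Ā=30.9388, payoff=6.6741, prob=0.008287
UDDUUD: Ā=49.2208, payoff=10.6179, prob=0.013259
DUDUUD: Ā=46.4474, payoff=13.3912, prob=0.013259
UUDUUD: Ā=73.8937, payoff=21.3043, prob=0.021215
DDUUUD: Ā=44.0069, payoff=15.8318, prob=0.013259
UDUUUD: Ā=70.0110, payoff=25.1869, prob=0.021215
DUUUUD: Ā=67.2377, payoff=27.9603, prob=0.021215
UUUUUD: Ā=106.9690, payoff=44.4822, prob=0.033944
DDDDDU: Ā=22.4113, payoff=1.2311, prob=0.005179
UDDDDU: Ā=35.6544, payoff=1.9585, prob=0.008287
DUDDDU: Ā=32.8811, payoff=4.7318, prob=0.008287
UUDDDU: Ā=52.3108, payoff=7.5279, prob=0.013259
DDUDDU: Ā=30.4405, payoff=7.1724, prob=0.008287
UDUDDU: Ā=48.4281, payoff=11.4106, prob=0.013259
DUUDDU: Ā=45.6548, payoff=14.1839, prob=0.013259
UUUDDU: Ā=72.6326, payoff=22.5653, prob=0.021215
DDDUDU: Ā=28.2928, payoff=9.3200, prob=0.008287
UDDUDU: Ā=45.0114, payoff=14.8273, prob=0.013259
DUDUDU: Ā=42.2380, payoff=17.6007, prob=0.013259
UUDUDU: Ā=67.1968, payoff=28.0011, prob=0.021215
DDUUDU: Ā=39.7975, payoff=20.0412, prob=0.013259
UDUUDU: Ā=63.3142, payoff=31.8837, prob=0.021215
DUUUDU: Ā=60.5408, payoff=34.6571, prob=0.021215
UUUUDU: Ā=96.3150, payoff=55.1363, prob=0.033944
DDDDUU: Ā=26.4029, payoff=11.2100, prob=0.008287
UDDDUU: Ā=42.0046, payoff=17.8341, prob=0.013259
DUDDUU: Ā=39.2313, payoff=20.6074, prob=0.013259
UUDDUU: Ā=62.4134, payoff=32.7845, prob=0.021215
DDUDUU: Ā=36.7907, payoff=23.0479, prob=0.013259
UDUDUU: Ā=58.5307, payoff=36.6672, prob=0.021215
DUUDUU: Ā=55.7574, payoff=39.4405, prob=0.021215
UUUDUU: Ā=88.7050, payoff=62.7463, prob=0.033944
DDDUUU: Ā=34.6431, payoff=25.1956, prob=0.013259
UDDUUU: Ā=55.1140, payoff=40.0839, prob=0.021215
DUDUUU: Ā=52.3407, payoff=42.8573, prob=0.021215
UUDUUU: Ā=83.2692, payoff=68.1820, prob=0.033944
DDUUUU: Ā=49.9001, payoff=45.2978, prob=0.021215
UDUUUU: Ā=79.3866, payoff=72.0647, prob=0.033944
DUUUUU: Ā=76.6132, payoff=74.8380, prob=0.033944
UUUUUU: Ā=121.8847, payoff=119.0605, prob=0.054310
Price = Σ prob·payoff / R^6 = 32.483907 / 2.985984 = 10.8788

price = 10.8788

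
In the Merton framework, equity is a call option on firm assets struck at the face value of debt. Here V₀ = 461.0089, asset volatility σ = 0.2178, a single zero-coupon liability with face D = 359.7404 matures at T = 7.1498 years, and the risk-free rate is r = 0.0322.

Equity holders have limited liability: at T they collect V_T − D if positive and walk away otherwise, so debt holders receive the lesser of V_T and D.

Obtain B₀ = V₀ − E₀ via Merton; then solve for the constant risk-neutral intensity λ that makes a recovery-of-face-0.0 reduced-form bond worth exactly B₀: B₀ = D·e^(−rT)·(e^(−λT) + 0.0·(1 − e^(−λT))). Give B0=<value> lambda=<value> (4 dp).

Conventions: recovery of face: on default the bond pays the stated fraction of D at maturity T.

With assets at 461.0089 and a single debt payment of 359.7404 at 7.1498 years:
d₁ = [ln(V₀/D) + (r + σ²/2)T] / (σ√T)
   = [ln(461.0089/359.7404) + (0.0322 + 0.5·0.2178²)·7.1498] / (0.2178·√7.1498)
   = [0.248035 + 0.399806] / 0.582378 = 1.112405
d₂ = d₁ − σ√T = 1.112405 − 0.582378 = 0.530028
N(d₁) = 0.867018,  N(d₂) = 0.701954,  e^(−rT) = 0.794356
E₀ = V₀·N(d₁) − D·e^(−rT)·N(d₂)
   = 461.0089·0.867018 − 359.7404·0.794356·0.701954 = 199.111417
B₀ = V₀ − E₀ = 461.0089 − 199.111417 = 261.897483
e^(−λT) = (B₀·e^(rT)/D − 0)/(1 − 0) = (261.8975·1.258881/359.7404 − 0)/1 = 0.91648838
λ = −ln(0.91648838)/7.1498 = 0.012197

B0=261.8975 lambda=0.0122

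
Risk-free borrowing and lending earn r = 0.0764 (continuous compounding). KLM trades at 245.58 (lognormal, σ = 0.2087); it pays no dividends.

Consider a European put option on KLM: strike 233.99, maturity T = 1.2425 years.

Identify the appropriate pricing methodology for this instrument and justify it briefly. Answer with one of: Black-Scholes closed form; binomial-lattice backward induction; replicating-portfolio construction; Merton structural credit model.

Key observation: a European-exercise option on KLM struck at 233.99 — a GBM underlying with constant parameters — admits an analytic price: the data contain no early exercise, no discrete tree, no debt structure.

framework: Black-Scholes closed form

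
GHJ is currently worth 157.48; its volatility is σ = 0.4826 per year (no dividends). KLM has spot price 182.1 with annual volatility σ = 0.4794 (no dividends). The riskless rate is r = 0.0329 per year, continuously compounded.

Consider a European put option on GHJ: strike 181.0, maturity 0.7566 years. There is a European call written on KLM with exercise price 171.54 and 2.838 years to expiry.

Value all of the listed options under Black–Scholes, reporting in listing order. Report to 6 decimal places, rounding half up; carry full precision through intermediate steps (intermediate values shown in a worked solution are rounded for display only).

price(GHJ put K=181.0) = 38.307420
price(KLM call K=171.54) = 66.884534

[GHJ put K=181.0]
σ√T = 0.4826·√0.7566 = 0.419779
d₁ = (ln(S/K) + (r+σ²/2)T) / (σ√T) = (ln(157.48/181.0) + (0.0329+0.4826²/2)·0.7566) / 0.419779 = (-0.139199 + 0.112999) / 0.419779 = -0.062412
d₂ = d₁ − σ√T = -0.062412 − 0.419779 = -0.482191
e^{−rT} = 0.975415
N(−d₁) = 0.524883,  N(−d₂) = 0.685165
price = K·e^{−rT}·N(−d₂) − S·N(−d₁) = 120.965948 − 82.658528 = 38.307420
[KLM call K=171.54]
σ√T = 0.4794·√2.838 = 0.807615
d₁ = (ln(S/K) + (r+σ²/2)T) / (σ√T) = (ln(182.1/171.54) + (0.0329+0.4794²/2)·2.838) / 0.807615 = (0.059740 + 0.419491) / 0.807615 = 0.593390
d₂ = d₁ − σ√T = 0.593390 − 0.807615 = -0.214225
e^{−rT} = 0.910856
N(d₁) = 0.723540,  N(d₂) = 0.415186
price = S·N(d₁) − K·e^{−rT}·N(d₂) = 131.756616 − 64.872083 = 66.884534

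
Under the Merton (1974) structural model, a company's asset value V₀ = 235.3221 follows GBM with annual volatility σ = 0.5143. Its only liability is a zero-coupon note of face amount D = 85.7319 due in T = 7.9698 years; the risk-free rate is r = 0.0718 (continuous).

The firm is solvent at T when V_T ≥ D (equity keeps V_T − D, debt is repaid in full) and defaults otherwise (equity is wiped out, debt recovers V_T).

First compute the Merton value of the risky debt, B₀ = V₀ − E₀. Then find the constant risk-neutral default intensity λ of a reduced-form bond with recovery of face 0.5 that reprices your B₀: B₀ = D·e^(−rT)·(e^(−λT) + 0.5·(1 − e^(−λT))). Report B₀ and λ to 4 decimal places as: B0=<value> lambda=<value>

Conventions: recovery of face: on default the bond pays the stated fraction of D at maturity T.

Apply the equity-as-call identities (strike 85.7319, horizon 7.9698 years):
d₁ = [ln(V₀/D) + (r + σ²/2)T] / (σ√T)
   = [ln(235.3221/85.7319) + (0.0718 + 0.5·0.5143²)·7.9698] / (0.5143·√7.9698)
   = [1.009730 + 1.626256] / 1.451912 = 1.815528
d₂ = d₁ − σ√T = 1.815528 − 1.451912 = 0.363616
N(d₁) = 0.965279,  N(d₂) = 0.641927,  e^(−rT) = 0.564265
E₀ = V₀·N(d₁) − D·e^(−rT)·N(d₂)
   = 235.3221·0.965279 − 85.7319·0.564265·0.641927 = 196.097818
B₀ = V₀ − E₀ = 235.3221 − 196.097818 = 39.224282
e^(−λT) = (B₀·e^(rT)/D − 0.5)/(1 − 0.5) = (39.2243·1.772218/85.7319 − 0.5)/0.5 = 0.62165995
λ = −ln(0.62165995)/7.9698 = 0.059645

B0=39.2243 lambda=0.0596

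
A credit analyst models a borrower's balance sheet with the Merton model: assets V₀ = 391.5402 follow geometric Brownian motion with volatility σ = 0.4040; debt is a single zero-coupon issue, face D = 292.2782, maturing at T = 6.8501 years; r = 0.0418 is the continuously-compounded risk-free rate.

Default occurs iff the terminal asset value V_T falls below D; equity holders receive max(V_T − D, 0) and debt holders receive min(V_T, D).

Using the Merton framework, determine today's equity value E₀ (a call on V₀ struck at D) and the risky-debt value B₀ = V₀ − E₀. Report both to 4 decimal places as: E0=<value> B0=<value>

E0=224.9644 B0=166.5758

Work the structural quantities from V₀ = 391.5402 against face 292.2782:
d₁ = [ln(V₀/D) + (r + σ²/2)T] / (σ√T)
   = [ln(391.5402/292.2782) + (0.0418 + 0.5·0.4040²)·6.8501] / (0.4040·√6.8501)
   = [0.292382 + 0.845357] / 1.057377 = 1.076002
d₂ = d₁ − σ√T = 1.076002 − 1.057377 = 0.018625
N(d₁) = 0.859037,  N(d₂) = 0.507430,  e^(−rT) = 0.751012
E₀ = V₀·N(d₁) − D·e^(−rT)·N(d₂)
   = 391.5402·0.859037 − 292.2782·0.751012·0.507430 = 224.964392
B₀ = V₀ − E₀ = 391.5402 − 224.964392 = 166.575808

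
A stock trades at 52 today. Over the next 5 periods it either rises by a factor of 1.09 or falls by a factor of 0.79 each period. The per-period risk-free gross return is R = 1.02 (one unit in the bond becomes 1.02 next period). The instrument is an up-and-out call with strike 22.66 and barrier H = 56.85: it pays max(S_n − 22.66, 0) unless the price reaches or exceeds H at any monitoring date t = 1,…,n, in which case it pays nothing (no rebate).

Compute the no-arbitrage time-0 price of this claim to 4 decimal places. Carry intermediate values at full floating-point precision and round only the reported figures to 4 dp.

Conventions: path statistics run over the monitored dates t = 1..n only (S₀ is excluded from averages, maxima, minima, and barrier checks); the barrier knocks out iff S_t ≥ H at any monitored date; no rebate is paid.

No-arbitrage gives p* = (R−d)/(u−d) = 0.7667: enumerate every path, weight its payoff by its p*-probability, and discount by R^5.
Enumerate all 2^5 = 32 price paths (U = up ×1.09, D = down ×0.79); each path with k up-moves has probability p*^k·(1−p*)^(5−k).
DDDDD: M=41.0800, payoff=0.0000, prob=0.000692
UDDDD: M=56.6800, payoff=0.0000, prob=0.002273
DUDDD: M=44.7772, payoff=0.0000, prob=0.002273
UUDDD: M=61.7812, payoff=0.0000, prob=0.007467
DDUDD: M=41.0800, payoff=0.0000, prob=0.002273
UDUDD: M=56.6800, payoff=7.8005, prob=0.007467
DUUDD: M=48.8071, payoff=7.8005, prob=0.007467
UUUDD: M=67.3415, payoff=0.0000, prob=0.024534
DDDUD: M=41.0800, payoff=0.0000, prob=0.002273
UDDUD: M=56.6800, payoff=7.8005, prob=0.007467
DUDUD: M=44.7772, payoff=7.8005, prob=0.007467
UUDUD: M=61.7812, payoff=0.0000, prob=0.024534
DDUUD: M=41.0800, payoff=7.8005, prob=0.007467
UDUUD: M=56.6800, payoff=19.3678, prob=0.024534
DUUUD: M=53.1998, payoff=19.3678, prob=0.024534
UUUUD: M=73.4022, payoff=0.0000, prob=0.080613
DDDDU: M=41.0800, payoff=0.0000, prob=0.002273
UDDDU: M=56.6800, payoff=7.8005, prob=0.007467
DUDDU: M=44.7772, payoff=7.8005, prob=0.007467
UUDDU: M=61.7812, payoff=0.0000, prob=0.024534
DDUDU: M=41.0800, payoff=7.8005, prob=0.007467
UDUDU: M=56.6800, payoff=19.3678, prob=0.024534
DUUDU: M=48.8071, payoff=19.3678, prob=0.024534
UUUDU: M=67.3415, payoff=0.0000, prob=0.080613
DDDUU: M=41.0800, payoff=7.8005, prob=0.007467
UDDUU: M=56.6800, payoff=19.3678, prob=0.024534
DUDUU: M=44.7772, payoff=19.3678, prob=0.024534
UUDUU: M=61.7812, payoff=0.0000, prob=0.080613
DDUUU: M=42.0278, payoff=19.3678, prob=0.024534
UDUUU: M=57.9878, payoff=0.0000, prob=0.080613
DUUUU: M=57.9878, payoff=0.0000, prob=0.080613
UUUUU: M=80.0084, payoff=0.0000, prob=0.264870
Price = Σ prob·payoff / R^5 = 3.850448 / 1.104081 = 3.4875

price = 3.4875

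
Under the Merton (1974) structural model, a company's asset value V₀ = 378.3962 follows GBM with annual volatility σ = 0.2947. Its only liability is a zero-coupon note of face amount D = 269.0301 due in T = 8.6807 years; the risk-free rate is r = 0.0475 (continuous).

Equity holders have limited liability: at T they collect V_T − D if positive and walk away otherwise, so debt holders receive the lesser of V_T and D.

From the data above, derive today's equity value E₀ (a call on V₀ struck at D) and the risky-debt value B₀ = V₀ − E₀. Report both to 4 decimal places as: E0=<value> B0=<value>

E0=222.9523 B0=155.4439

Equity is a call on the firm's assets struck at D = 269.0301:
d₁ = [ln(V₀/D) + (r + σ²/2)T] / (σ√T)
   = [ln(378.3962/269.0301) + (0.0475 + 0.5·0.2947²)·8.6807] / (0.2947·√8.6807)
   = [0.341119 + 0.789284] / 0.868275 = 1.301894
d₂ = d₁ − σ√T = 1.301894 − 0.868275 = 0.433619
N(d₁) = 0.903524,  N(d₂) = 0.667717,  e^(−rT) = 0.662104
E₀ = V₀·N(d₁) − D·e^(−rT)·N(d₂)
   = 378.3962·0.903524 − 269.0301·0.662104·0.667717 = 222.952259
B₀ = V₀ − E₀ = 378.3962 − 222.952259 = 155.443941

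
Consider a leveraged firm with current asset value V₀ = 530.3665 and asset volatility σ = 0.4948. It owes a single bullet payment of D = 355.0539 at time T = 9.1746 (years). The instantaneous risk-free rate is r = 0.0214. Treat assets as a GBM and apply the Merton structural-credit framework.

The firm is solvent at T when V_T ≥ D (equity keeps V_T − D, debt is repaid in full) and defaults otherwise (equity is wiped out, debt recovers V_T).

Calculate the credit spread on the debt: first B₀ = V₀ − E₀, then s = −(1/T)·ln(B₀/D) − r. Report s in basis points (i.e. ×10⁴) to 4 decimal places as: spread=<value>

spread=573.2506

Work the structural quantities from V₀ = 530.3665 against face 355.0539:
d₁ = [ln(V₀/D) + (r + σ²/2)T] / (σ√T)
   = [ln(530.3665/355.0539) + (0.0214 + 0.5·0.4948²)·9.1746] / (0.4948·√9.1746)
   = [0.401299 + 1.319432] / 1.498730 = 1.148126
d₂ = d₁ − σ√T = 1.148126 − 1.498730 = -0.350604
N(d₁) = 0.874542,  N(d₂) = 0.362943,  e^(−rT) = 0.821736
E₀ = V₀·N(d₁) − D·e^(−rT)·N(d₂)
   = 530.3665·0.874542 − 355.0539·0.821736·0.362943 = 357.935238
B₀ = V₀ − E₀ = 530.3665 − 357.935238 = 172.431262
spread = −(1/T)·ln(B₀/D) − r = −(1/9.1746)·ln(172.431262/355.0539) − 0.0214 = 0.05732506
in basis points: 0.05732506 × 10⁴ = 573.2506 bp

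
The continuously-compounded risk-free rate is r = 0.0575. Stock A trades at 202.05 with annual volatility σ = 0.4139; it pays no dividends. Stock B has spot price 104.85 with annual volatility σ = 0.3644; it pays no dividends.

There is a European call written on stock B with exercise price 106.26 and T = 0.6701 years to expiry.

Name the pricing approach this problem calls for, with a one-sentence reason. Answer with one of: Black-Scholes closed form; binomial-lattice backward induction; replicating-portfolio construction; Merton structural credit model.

framework: Black-Scholes closed form

Key observation: a European claim on stock B (strike 106.26) — a lognormal (GBM) underlying with constant rate and volatility — has an exact closed-form value; no lattice or capital structure is involved.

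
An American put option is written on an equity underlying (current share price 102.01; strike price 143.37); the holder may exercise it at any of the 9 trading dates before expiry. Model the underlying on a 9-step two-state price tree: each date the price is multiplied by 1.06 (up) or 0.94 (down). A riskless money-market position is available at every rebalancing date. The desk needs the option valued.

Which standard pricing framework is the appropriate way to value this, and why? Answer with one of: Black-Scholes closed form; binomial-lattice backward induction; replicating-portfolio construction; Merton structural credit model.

framework: binomial-lattice backward induction

Key observation: the put (strike 143.37 on spot 102.01) is American-style on a 9-step discrete price model, so the early-exercise decision at every node requires stepwise backward valuation — a closed form cannot price the exercise right.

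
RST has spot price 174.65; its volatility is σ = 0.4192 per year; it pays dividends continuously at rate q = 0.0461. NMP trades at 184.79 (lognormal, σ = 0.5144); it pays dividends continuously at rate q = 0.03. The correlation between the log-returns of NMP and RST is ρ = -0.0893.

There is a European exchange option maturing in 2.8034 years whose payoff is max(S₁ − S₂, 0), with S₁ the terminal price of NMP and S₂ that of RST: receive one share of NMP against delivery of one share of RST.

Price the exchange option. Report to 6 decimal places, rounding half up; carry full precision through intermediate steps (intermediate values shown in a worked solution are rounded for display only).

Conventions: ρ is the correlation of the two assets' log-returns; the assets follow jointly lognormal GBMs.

σ_eff = √(σ₁² + σ₂² − 2ρσ₁σ₂) = √(0.5144² + 0.4192² − 2·-0.0893·0.5144·0.4192) = 0.691989
d₁ = (ln(S₁/S₂) + (q₂ − q₁ + σ_eff²/2)T) / (σ_eff√T) = (ln(184.79/174.65) + (0.0461 − 0.03 + 0.239424)·2.8034) / 1.158622 = 0.666976
d₂ = d₁ − σ_eff√T = 0.666976 − 1.158622 = -0.491646
N(d₁) = 0.747606,  N(d₂) = 0.311485
V = S₁·e^{−q₁T}·N(d₁) − S₂·e^{−q₂T}·N(d₂) = 127.006626 − 47.805605 = 79.201021
Key observation: no risk-free rate is needed — with the second asset as numeraire the exchange option is a call on the ratio S₁/S₂, and r cancels out of the value.

exchange price = 79.201021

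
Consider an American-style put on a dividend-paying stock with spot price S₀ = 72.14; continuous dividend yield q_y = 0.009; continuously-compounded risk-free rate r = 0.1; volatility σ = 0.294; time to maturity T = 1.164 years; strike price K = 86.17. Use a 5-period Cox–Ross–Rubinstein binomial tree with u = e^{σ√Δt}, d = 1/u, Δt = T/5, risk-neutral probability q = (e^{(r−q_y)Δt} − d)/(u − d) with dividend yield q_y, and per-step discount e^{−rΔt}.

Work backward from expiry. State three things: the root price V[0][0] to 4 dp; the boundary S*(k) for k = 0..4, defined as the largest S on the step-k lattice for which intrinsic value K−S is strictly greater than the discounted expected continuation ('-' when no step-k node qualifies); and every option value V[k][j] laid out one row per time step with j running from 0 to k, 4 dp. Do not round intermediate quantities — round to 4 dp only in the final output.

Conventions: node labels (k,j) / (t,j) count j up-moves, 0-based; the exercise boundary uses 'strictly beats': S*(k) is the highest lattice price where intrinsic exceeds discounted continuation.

price = 14.9577
boundary = - 62.5994 54.3205 62.5994 72.1400
tree:
14.9577
23.5706 8.2679
31.8495 14.3036 3.4832
39.0334 23.5706 7.0276 0.6136
45.2673 31.8495 14.0300 1.3647 0.0000
50.6767 39.0334 23.5706 3.0353 0.0000 0.0000

params: Δt=0.23280 u=1.15241 d=0.86775 q=0.53981 e^(-rΔt)=0.97699
t_5 payoffs: 50.6767 39.0334 23.5706 3.0353 0.0000 0.0000
t_4: node(4,0) S=40.9027 payoff=45.2673 vs cont=43.3700 → 45.2673 [stop]  node(4,1) S=54.3205 payoff=31.8495 vs cont=29.9803 → 31.8495 [stop]  node(4,2) S=72.1400 payoff=14.0300 vs cont=12.1981 → 14.0300 [stop]  node(4,3) S=95.8050 payoff=0.0000 vs cont=1.3647 → 1.3647 [wait]  node(4,4) S=127.2331 payoff=0.0000 vs cont=0.0000 → 0.0000 [wait]  ⇒ S*(4)=72.1400
t_3: node(3,0) S=47.1366 payoff=39.0334 vs cont=37.1492 → 39.0334 [stop]  node(3,1) S=62.5994 payoff=23.5706 vs cont=21.7188 → 23.5706 [stop]  node(3,2) S=83.1347 payoff=3.0353 vs cont=7.0276 → 7.0276 [wait]  node(3,3) S=110.4064 payoff=0.0000 vs cont=0.6136 → 0.6136 [wait]  ⇒ S*(3)=62.5994
t_2: node(2,0) S=54.3205 payoff=31.8495 vs cont=29.9803 → 31.8495 [stop]  node(2,1) S=72.1400 payoff=14.0300 vs cont=14.3036 → 14.3036 [wait]  node(2,2) S=95.8050 payoff=0.0000 vs cont=3.4832 → 3.4832 [wait]  ⇒ S*(2)=54.3205
t_1: node(1,0) S=62.5994 payoff=23.5706 vs cont=21.8631 → 23.5706 [stop]  node(1,1) S=83.1347 payoff=3.0353 vs cont=8.2679 → 8.2679 [wait]  ⇒ S*(1)=62.5994
t_0: node(0,0) S=72.1400 payoff=14.0300 vs cont=14.9577 → 14.9577 [wait]  ⇒ S*(0)=-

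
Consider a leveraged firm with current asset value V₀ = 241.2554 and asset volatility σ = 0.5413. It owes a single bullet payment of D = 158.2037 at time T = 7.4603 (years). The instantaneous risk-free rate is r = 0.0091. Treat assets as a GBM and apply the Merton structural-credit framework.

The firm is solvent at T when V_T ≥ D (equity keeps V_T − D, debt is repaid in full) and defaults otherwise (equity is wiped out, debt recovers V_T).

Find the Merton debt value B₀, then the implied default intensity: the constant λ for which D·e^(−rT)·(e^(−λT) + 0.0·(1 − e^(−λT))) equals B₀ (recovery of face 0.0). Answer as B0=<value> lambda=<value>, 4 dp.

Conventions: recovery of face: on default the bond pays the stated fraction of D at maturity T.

Work the structural quantities from V₀ = 241.2554 against face 158.2037:
d₁ = [ln(V₀/D) + (r + σ²/2)T] / (σ√T)
   = [ln(241.2554/158.2037) + (0.0091 + 0.5·0.5413²)·7.4603] / (0.5413·√7.4603)
   = [0.421973 + 1.160844] / 1.478482 = 1.070568
d₂ = d₁ − σ√T = 1.070568 − 1.478482 = -0.407914
N(d₁) = 0.857818,  N(d₂) = 0.341668,  e^(−rT) = 0.934364
E₀ = V₀·N(d₁) − D·e^(−rT)·N(d₂)
   = 241.2554·0.857818 − 158.2037·0.934364·0.341668 = 156.447890
B₀ = V₀ − E₀ = 241.2554 − 156.447890 = 84.807510
e^(−λT) = (B₀·e^(rT)/D − 0)/(1 − 0) = (84.8075·1.070246/158.2037 − 0)/1 = 0.57372176
λ = −ln(0.57372176)/7.4603 = 0.074476

B0=84.8075 lambda=0.0745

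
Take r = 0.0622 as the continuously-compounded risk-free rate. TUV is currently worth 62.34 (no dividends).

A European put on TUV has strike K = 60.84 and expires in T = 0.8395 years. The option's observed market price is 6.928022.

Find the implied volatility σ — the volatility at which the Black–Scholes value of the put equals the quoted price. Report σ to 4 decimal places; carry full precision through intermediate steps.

At σ = 0.4146 the Black–Scholes value reproduces the quote:
σ√T = 0.4146·√0.8395 = 0.379874
d₁ = (ln(S/K) + (r+σ²/2)T) / (σ√T) = (ln(62.34/60.84) + (0.0622+0.4146²/2)·0.8395) / 0.379874 = (0.024356 + 0.124369) / 0.379874 = 0.391511
d₂ = d₁ − σ√T = 0.391511 − 0.379874 = 0.011637
e^{−rT} = 0.949123
N(−d₁) = 0.347710,  N(−d₂) = 0.495358
V = K·e^{−rT}·N(−d₂) − S·N(−d₁) = 28.604251 − 21.676229 = 6.928022 (the quoted price), and the Black–Scholes price is strictly increasing in σ, so σ is unique

sigma = 0.4146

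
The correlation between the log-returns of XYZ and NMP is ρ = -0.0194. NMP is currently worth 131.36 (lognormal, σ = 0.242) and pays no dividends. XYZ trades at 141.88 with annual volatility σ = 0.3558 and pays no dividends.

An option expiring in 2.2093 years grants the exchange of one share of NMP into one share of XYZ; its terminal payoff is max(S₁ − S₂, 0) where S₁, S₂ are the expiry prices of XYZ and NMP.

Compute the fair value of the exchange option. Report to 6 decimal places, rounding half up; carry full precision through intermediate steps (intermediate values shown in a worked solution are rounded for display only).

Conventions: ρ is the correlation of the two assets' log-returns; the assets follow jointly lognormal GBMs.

σ_eff = √(σ₁² + σ₂² − 2ρσ₁σ₂) = √(0.3558² + 0.242² − 2·-0.0194·0.3558·0.242) = 0.434164
d₁ = (ln(S₁/S₂) + (q₂ − q₁ + σ_eff²/2)T) / (σ_eff√T) = (ln(141.88/131.36) + (0.0 − 0.0 + 0.094249)·2.2093) / 0.645329 = 0.442045
d₂ = d₁ − σ_eff√T = 0.442045 − 0.645329 = -0.203284
N(d₁) = 0.670772,  N(d₂) = 0.419457
V = S₁·e^{−q₁T}·N(d₁) − S₂·e^{−q₂T}·N(d₂) = 95.169110 − 55.099829 = 40.069281
Key observation: r never enters — measured in units of NMP, the claim is a call on S₁/S₂ struck at 1, so only the dividend yields and σ_eff matter.

exchange price = 40.069281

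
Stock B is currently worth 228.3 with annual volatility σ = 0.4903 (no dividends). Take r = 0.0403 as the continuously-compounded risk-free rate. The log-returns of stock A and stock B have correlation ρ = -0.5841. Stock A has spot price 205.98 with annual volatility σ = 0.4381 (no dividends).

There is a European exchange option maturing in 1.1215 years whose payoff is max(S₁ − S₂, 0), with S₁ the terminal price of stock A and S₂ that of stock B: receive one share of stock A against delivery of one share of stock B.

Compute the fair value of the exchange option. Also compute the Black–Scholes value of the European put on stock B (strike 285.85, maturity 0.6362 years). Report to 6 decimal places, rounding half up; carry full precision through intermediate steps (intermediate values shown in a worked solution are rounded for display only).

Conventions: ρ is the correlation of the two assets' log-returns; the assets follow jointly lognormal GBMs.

σ_eff = √(σ₁² + σ₂² − 2ρσ₁σ₂) = √(0.4381² + 0.4903² − 2·-0.5841·0.4381·0.4903) = 0.826593
d₁ = (ln(S₁/S₂) + (q₂ − q₁ + σ_eff²/2)T) / (σ_eff√T) = (ln(205.98/228.3) + (0.0 − 0.0 + 0.341628)·1.1215) / 0.875369 = 0.320155
d₂ = d₁ − σ_eff√T = 0.320155 − 0.875369 = -0.555214
N(d₁) = 0.625575,  N(d₂) = 0.289374
V = S₁·e^{−q₁T}·N(d₁) − S₂·e^{−q₂T}·N(d₂) = 128.855877 − 66.064132 = 62.791745
[vanilla: stock B put K=285.85]
σ√T = 0.4903·√0.6362 = 0.391074
d₁ = (ln(S/K) + (r+σ²/2)T) / (σ√T) = (ln(228.3/285.85) + (0.0403+0.4903²/2)·0.6362) / 0.391074 = (-0.224807 + 0.102108) / 0.391074 = -0.313747
d₂ = d₁ − σ√T = -0.313747 − 0.391074 = -0.704821
e^{−rT} = 0.974687
N(−d₁) = 0.623144,  N(−d₂) = 0.759539
price = K·e^{−rT}·N(−d₂) − S·N(−d₁) = 211.618492 − 142.263681 = 69.354811

exchange price = 62.791745
price(stock B put K=285.85) = 69.354811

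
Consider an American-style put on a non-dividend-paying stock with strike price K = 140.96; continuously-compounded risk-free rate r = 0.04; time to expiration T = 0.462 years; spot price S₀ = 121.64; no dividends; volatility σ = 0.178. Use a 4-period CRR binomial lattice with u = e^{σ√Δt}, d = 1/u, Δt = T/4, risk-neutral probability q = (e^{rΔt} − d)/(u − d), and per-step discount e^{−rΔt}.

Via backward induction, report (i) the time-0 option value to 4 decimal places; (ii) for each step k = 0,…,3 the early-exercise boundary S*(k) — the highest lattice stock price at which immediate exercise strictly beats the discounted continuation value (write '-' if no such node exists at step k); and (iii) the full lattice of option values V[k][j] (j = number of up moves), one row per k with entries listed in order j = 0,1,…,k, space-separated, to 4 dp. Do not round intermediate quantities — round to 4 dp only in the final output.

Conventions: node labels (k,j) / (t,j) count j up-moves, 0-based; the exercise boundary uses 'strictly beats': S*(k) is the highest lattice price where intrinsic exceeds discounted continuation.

Δt=0.11550, u=1.06236, d=0.94130, q=0.52313, disc=e^(-rΔt)=0.99539
k=4 terminal: V=max(K-S,0) → 45.4634 33.1815 19.3200 3.6758 0.0000
k=3: j=0 S=101.4519 intr=39.5081 cont=38.8584 V=39.5081[EX]; j=1 S=114.4997 intr=26.4603 cont=25.8106 V=26.4603[EX]; j=2 S=129.2256 intr=11.7344 cont=11.0847 V=11.7344[EX]; j=3 S=145.8454 intr=0.0000 cont=1.7448 V=1.7448[hold]  S*(3)=129.2256
k=2: j=0 S=107.7785 intr=33.1815 cont=32.5318 V=33.1815[EX]; j=1 S=121.6400 intr=19.3200 cont=18.6703 V=19.3200[EX]; j=2 S=137.2842 intr=3.6758 cont=6.4785 V=6.4785[hold]  S*(2)=121.6400
k=1: j=0 S=114.4997 intr=26.4603 cont=25.8106 V=26.4603[EX]; j=1 S=129.2256 intr=11.7344 cont=12.5441 V=12.5441[hold]  S*(1)=114.4997
k=0: j=0 S=121.6400 intr=19.3200 cont=19.0919 V=19.3200[EX]  S*(0)=121.6400

price = 19.3200
boundary = 121.6400 114.4997 121.6400 129.2256
tree:
19.3200
26.4603 12.5441
33.1815 19.3200 6.4785
39.5081 26.4603 11.7344 1.7448
45.4634 33.1815 19.3200 3.6758 0.0000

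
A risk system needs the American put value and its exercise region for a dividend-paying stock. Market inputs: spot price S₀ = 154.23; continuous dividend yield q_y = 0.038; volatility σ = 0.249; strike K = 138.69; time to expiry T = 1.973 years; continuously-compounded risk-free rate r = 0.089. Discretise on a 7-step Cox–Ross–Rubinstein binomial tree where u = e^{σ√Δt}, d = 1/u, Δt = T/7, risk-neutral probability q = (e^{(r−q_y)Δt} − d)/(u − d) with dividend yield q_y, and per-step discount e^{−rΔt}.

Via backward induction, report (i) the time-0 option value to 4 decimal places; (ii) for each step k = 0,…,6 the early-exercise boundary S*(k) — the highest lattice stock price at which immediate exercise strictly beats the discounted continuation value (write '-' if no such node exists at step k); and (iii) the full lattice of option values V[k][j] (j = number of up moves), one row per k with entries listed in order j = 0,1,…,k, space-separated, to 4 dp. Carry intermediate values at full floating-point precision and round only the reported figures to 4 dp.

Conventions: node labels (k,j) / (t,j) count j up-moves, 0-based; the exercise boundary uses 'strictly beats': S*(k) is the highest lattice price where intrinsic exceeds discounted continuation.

params: Δt=0.28186 u=1.14133 d=0.87617 q=0.52160 e^(-rΔt)=0.97523
t_7 payoffs: 77.5551 59.0536 34.9528 3.5582 0.0000 0.0000 0.0000 0.0000
t_6: node(6,0) S=69.7751 payoff=68.9149 vs cont=66.2224 → 68.9149 [stop]  node(6,1) S=90.8915 payoff=47.7985 vs cont=45.3310 → 47.7985 [stop]  node(6,2) S=118.3985 payoff=20.2915 vs cont=18.1171 → 20.2915 [stop]  node(6,3) S=154.2300 payoff=0.0000 vs cont=1.6601 → 1.6601 [wait]  node(6,4) S=200.9054 payoff=0.0000 vs cont=0.0000 → 0.0000 [wait]  node(6,5) S=261.7065 payoff=0.0000 vs cont=0.0000 → 0.0000 [wait]  node(6,6) S=340.9081 payoff=0.0000 vs cont=0.0000 → 0.0000 [wait]  ⇒ S*(6)=118.3985
t_5: node(5,0) S=79.6364 payoff=59.0536 vs cont=56.4662 → 59.0536 [stop]  node(5,1) S=103.7372 payoff=34.9528 vs cont=32.6221 → 34.9528 [stop]  node(5,2) S=135.1318 payoff=3.5582 vs cont=10.3114 → 10.3114 [wait]  node(5,3) S=176.0274 payoff=0.0000 vs cont=0.7745 → 0.7745 [wait]  node(5,4) S=229.2995 payoff=0.0000 vs cont=0.0000 → 0.0000 [wait]  node(5,5) S=298.6936 payoff=0.0000 vs cont=0.0000 → 0.0000 [wait]  ⇒ S*(5)=103.7372
t_4: node(4,0) S=90.8915 payoff=47.7985 vs cont=45.3310 → 47.7985 [stop]  node(4,1) S=118.3985 payoff=20.2915 vs cont=21.5523 → 21.5523 [wait]  node(4,2) S=154.2300 payoff=0.0000 vs cont=5.2047 → 5.2047 [wait]  node(4,3) S=200.9054 payoff=0.0000 vs cont=0.3613 → 0.3613 [wait]  node(4,4) S=261.7065 payoff=0.0000 vs cont=0.0000 → 0.0000 [wait]  ⇒ S*(4)=90.8915
t_3: node(3,0) S=103.7372 payoff=34.9528 vs cont=33.2634 → 34.9528 [stop]  node(3,1) S=135.1318 payoff=3.5582 vs cont=12.7027 → 12.7027 [wait]  node(3,2) S=176.0274 payoff=0.0000 vs cont=2.6120 → 2.6120 [wait]  node(3,3) S=229.2995 payoff=0.0000 vs cont=0.1686 → 0.1686 [wait]  ⇒ S*(3)=103.7372
t_2: node(2,0) S=118.3985 payoff=20.2915 vs cont=22.7687 → 22.7687 [wait]  node(2,1) S=154.2300 payoff=0.0000 vs cont=7.2551 → 7.2551 [wait]  node(2,2) S=200.9054 payoff=0.0000 vs cont=1.3044 → 1.3044 [wait]  ⇒ S*(2)=-
t_1: node(1,0) S=135.1318 payoff=3.5582 vs cont=14.3132 → 14.3132 [wait]  node(1,1) S=176.0274 payoff=0.0000 vs cont=4.0484 → 4.0484 [wait]  ⇒ S*(1)=-
t_0: node(0,0) S=154.2300 payoff=0.0000 vs cont=8.7371 → 8.7371 [wait]  ⇒ S*(0)=-

price = 8.7371
boundary = - - - 103.7372 90.8915 103.7372 118.3985
tree:
8.7371
14.3132 4.0484
22.7687 7.2551 1.3044
34.9528 12.7027 2.6120 0.1686
47.7985 21.5523 5.2047 0.3613 0.0000
59.0536 34.9528 10.3114 0.7745 0.0000 0.0000
68.9149 47.7985 20.2915 1.6601 0.0000 0.0000 0.0000
77.5551 59.0536 34.9528 3.5582 0.0000 0.0000 0.0000 0.0000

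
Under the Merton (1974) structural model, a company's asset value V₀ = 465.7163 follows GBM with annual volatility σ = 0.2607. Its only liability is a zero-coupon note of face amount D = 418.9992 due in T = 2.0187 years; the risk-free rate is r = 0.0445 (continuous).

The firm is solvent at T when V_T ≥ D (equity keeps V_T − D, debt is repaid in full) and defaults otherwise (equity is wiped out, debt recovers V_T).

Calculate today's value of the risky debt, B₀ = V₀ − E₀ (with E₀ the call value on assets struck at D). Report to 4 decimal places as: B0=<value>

B0=353.6456

Equity is a call on the firm's assets struck at D = 418.9992:
d₁ = [ln(V₀/D) + (r + σ²/2)T] / (σ√T)
   = [ln(465.7163/418.9992) + (0.0445 + 0.5·0.2607²)·2.0187] / (0.2607·√2.0187)
   = [0.105708 + 0.158432] / 0.370405 = 0.713111
d₂ = d₁ − σ√T = 0.713111 − 0.370405 = 0.342705
N(d₁) = 0.762111,  N(d₂) = 0.634090,  e^(−rT) = 0.914085
E₀ = V₀·N(d₁) − D·e^(−rT)·N(d₂)
   = 465.7163·0.762111 − 418.9992·0.914085·0.634090 = 112.070749
B₀ = V₀ − E₀ = 465.7163 − 112.070749 = 353.645551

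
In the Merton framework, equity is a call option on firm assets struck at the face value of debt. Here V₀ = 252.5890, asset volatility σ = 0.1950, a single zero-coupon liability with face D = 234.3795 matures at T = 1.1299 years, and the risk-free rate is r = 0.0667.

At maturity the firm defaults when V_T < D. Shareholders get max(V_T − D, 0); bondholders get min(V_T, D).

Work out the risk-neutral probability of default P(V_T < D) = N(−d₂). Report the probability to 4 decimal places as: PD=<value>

PD=0.2673

Work the structural quantities from V₀ = 252.5890 against face 234.3795:
d₁ = [ln(V₀/D) + (r + σ²/2)T] / (σ√T)
   = [ln(252.5890/234.3795) + (0.0667 + 0.5·0.1950²)·1.1299] / (0.1950·√1.1299)
   = [0.074822 + 0.096847] / 0.207279 = 0.828202
d₂ = d₁ − σ√T = 0.828202 − 0.207279 = 0.620923
risk-neutral PD = N(−d₂) = N(-0.620923) = 0.267325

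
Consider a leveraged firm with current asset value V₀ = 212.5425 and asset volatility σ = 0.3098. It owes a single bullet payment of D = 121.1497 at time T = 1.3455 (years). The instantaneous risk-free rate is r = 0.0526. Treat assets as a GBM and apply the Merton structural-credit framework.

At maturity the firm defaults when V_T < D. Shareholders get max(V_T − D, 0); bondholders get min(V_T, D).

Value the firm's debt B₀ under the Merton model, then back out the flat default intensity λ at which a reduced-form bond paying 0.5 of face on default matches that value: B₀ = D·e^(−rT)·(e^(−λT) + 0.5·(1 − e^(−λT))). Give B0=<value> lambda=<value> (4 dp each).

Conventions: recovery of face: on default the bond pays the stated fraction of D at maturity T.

Apply the equity-as-call identities (strike 121.1497, horizon 1.3455 years):
d₁ = [ln(V₀/D) + (r + σ²/2)T] / (σ√T)
   = [ln(212.5425/121.1497) + (0.0526 + 0.5·0.3098²)·1.3455] / (0.3098·√1.3455)
   = [0.562115 + 0.135341] / 0.359355 = 1.940858
d₂ = d₁ − σ√T = 1.940858 − 0.359355 = 1.581503
N(d₁) = 0.973862,  N(d₂) = 0.943118,  e^(−rT) = 0.931673
E₀ = V₀·N(d₁) − D·e^(−rT)·N(d₂)
   = 212.5425·0.973862 − 121.1497·0.931673·0.943118 = 100.535526
B₀ = V₀ − E₀ = 212.5425 − 100.535526 = 112.006974
e^(−λT) = (B₀·e^(rT)/D − 0.5)/(1 − 0.5) = (112.0070·1.073338/121.1497 − 0.5)/0.5 = 0.98467442
λ = −ln(0.98467442)/1.3455 = 0.011478

B0=112.0070 lambda=0.0115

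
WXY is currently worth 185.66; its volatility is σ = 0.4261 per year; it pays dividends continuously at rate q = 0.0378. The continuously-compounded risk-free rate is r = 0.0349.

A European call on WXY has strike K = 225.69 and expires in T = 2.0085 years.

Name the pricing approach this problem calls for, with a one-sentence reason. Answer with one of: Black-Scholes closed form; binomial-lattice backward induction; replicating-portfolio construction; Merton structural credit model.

framework: Black-Scholes closed form

Key observation: everything needed for the exact continuous-time valuation of the European call on WXY (strike 225.69) is given, and no feature rules the closed form out.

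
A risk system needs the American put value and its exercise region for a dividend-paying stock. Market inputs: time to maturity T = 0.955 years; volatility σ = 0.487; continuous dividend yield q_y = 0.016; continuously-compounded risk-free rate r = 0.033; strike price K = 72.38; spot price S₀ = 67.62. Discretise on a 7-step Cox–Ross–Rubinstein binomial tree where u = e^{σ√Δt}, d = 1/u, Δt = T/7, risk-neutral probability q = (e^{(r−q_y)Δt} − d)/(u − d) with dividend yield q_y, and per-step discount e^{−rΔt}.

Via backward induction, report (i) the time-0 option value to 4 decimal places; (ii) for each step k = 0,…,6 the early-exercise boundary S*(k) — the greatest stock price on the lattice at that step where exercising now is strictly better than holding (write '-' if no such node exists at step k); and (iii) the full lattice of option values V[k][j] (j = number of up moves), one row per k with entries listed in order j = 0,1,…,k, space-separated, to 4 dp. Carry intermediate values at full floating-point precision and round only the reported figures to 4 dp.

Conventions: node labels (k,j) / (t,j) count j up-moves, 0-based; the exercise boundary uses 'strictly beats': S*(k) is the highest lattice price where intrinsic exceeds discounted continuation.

price = 15.1960
boundary = - - - 39.4197 32.9301 39.4197 47.1882
tree:
15.1960
20.3670 9.3125
26.4037 13.5242 4.4906
32.9603 19.0134 7.2533 1.3118
39.4499 25.6703 11.4339 2.4474 0.0000
44.8712 32.9603 17.4172 4.5660 0.0000 0.0000
49.3999 39.4499 25.1918 8.5184 0.0000 0.0000 0.0000
53.1831 44.8712 32.9603 15.8922 0.0000 0.0000 0.0000 0.0000

params: Δt=0.13643 u=1.19707 d=0.83537 q=0.46157 e^(-rΔt)=0.99551
t_7 payoffs: 53.1831 44.8712 32.9603 15.8922 0.0000 0.0000 0.0000 0.0000
t_6: node(6,0) S=22.9801 payoff=49.3999 vs cont=49.1249 → 49.3999 [stop]  node(6,1) S=32.9301 payoff=39.4499 vs cont=39.1966 → 39.4499 [stop]  node(6,2) S=47.1882 payoff=25.1918 vs cont=24.9695 → 25.1918 [stop]  node(6,3) S=67.6200 payoff=4.7600 vs cont=8.5184 → 8.5184 [wait]  node(6,4) S=96.8984 payoff=0.0000 vs cont=0.0000 → 0.0000 [wait]  node(6,5) S=138.8538 payoff=0.0000 vs cont=0.0000 → 0.0000 [wait]  node(6,6) S=198.9753 payoff=0.0000 vs cont=0.0000 → 0.0000 [wait]  ⇒ S*(6)=47.1882
t_5: node(5,0) S=27.5088 payoff=44.8712 vs cont=44.6060 → 44.8712 [stop]  node(5,1) S=39.4197 payoff=32.9603 vs cont=32.7211 → 32.9603 [stop]  node(5,2) S=56.4878 payoff=15.8922 vs cont=17.4172 → 17.4172 [wait]  node(5,3) S=80.9461 payoff=0.0000 vs cont=4.5660 → 4.5660 [wait]  node(5,4) S=115.9944 payoff=0.0000 vs cont=0.0000 → 0.0000 [wait]  node(5,5) S=166.2182 payoff=0.0000 vs cont=0.0000 → 0.0000 [wait]  ⇒ S*(5)=39.4197
t_4: node(4,0) S=32.9301 payoff=39.4499 vs cont=39.1966 → 39.4499 [stop]  node(4,1) S=47.1882 payoff=25.1918 vs cont=25.6703 → 25.6703 [wait]  node(4,2) S=67.6200 payoff=4.7600 vs cont=11.4339 → 11.4339 [wait]  node(4,3) S=96.8984 payoff=0.0000 vs cont=2.4474 → 2.4474 [wait]  node(4,4) S=138.8538 payoff=0.0000 vs cont=0.0000 → 0.0000 [wait]  ⇒ S*(4)=32.9301
t_3: node(3,0) S=39.4197 payoff=32.9603 vs cont=32.9410 → 32.9603 [stop]  node(3,1) S=56.4878 payoff=15.8922 vs cont=19.0134 → 19.0134 [wait]  node(3,2) S=80.9461 payoff=0.0000 vs cont=7.2533 → 7.2533 [wait]  node(3,3) S=115.9944 payoff=0.0000 vs cont=1.3118 → 1.3118 [wait]  ⇒ S*(3)=39.4197
t_2: node(2,0) S=47.1882 payoff=25.1918 vs cont=26.4037 → 26.4037 [wait]  node(2,1) S=67.6200 payoff=4.7600 vs cont=13.5242 → 13.5242 [wait]  node(2,2) S=96.8984 payoff=0.0000 vs cont=4.4906 → 4.4906 [wait]  ⇒ S*(2)=-
t_1: node(1,0) S=56.4878 payoff=15.8922 vs cont=20.3670 → 20.3670 [wait]  node(1,1) S=80.9461 payoff=0.0000 vs cont=9.3125 → 9.3125 [wait]  ⇒ S*(1)=-
t_0: node(0,0) S=67.6200 payoff=4.7600 vs cont=15.1960 → 15.1960 [wait]  ⇒ S*(0)=-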